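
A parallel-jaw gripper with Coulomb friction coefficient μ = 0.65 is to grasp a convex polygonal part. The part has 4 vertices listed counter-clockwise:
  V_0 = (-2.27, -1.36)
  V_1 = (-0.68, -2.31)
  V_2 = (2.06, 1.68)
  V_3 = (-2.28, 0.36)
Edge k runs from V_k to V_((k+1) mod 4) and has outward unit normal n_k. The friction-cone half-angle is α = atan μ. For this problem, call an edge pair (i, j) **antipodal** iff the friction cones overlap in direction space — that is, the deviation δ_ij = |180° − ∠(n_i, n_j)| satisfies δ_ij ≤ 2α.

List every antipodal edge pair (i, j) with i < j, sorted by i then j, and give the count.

count = 3; pairs: (0,2), (1,2), (1,3)

α = atan 0.65 = 33.02°;  2α = 66.05°
n_0 = (-0.5129, -0.8584)
n_1 = (+0.8243, -0.5661)
n_2 = (-0.2910, +0.9567)
n_3 = (-1.0000, -0.0058)
  (0,1): δ = 93.62°  ·
  (0,2): δ = 47.77°  ✓
  (0,3): δ = 121.19°  ·
  (1,2): δ = 38.60°  ✓
  (1,3): δ = 34.81°  ✓
  (2,3): δ = 106.58°  ·
antipodal pairs: 3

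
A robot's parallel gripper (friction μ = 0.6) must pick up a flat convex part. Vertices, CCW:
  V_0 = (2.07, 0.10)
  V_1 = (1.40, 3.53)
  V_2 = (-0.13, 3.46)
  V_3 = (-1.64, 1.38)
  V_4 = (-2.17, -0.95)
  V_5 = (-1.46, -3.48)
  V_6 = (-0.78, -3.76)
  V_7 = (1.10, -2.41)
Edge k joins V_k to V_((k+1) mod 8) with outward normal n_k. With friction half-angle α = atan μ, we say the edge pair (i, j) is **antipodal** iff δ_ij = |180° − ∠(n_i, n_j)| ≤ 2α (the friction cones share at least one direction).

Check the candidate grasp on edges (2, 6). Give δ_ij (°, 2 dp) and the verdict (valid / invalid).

α = atan 0.6 = 30.96°;  2α = 61.93°
edge 2: e_2 = (-1.51, -2.08);  n_2 = (-0.8092, +0.5875)
edge 6: e_6 = (+1.88, +1.35);  n_6 = (+0.5833, -0.8123)
∠(n_2, n_6) = 161.66°
δ = |180° − 161.66°| = 18.34°
18.34° ≤ 2α = 61.93°  →  valid

δ = 18.34°, valid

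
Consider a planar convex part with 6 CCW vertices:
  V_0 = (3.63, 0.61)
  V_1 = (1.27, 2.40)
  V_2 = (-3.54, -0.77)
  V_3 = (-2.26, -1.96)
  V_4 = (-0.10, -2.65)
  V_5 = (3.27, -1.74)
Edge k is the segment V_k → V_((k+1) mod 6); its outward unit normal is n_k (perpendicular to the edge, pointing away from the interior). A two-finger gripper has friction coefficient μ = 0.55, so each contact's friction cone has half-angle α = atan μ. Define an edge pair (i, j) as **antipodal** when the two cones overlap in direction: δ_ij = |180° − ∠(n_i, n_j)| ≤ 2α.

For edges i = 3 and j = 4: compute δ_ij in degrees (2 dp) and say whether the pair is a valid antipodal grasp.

δ = 147.17°, invalid

α = atan 0.55 = 28.81°;  2α = 57.62°
edge 3: e_3 = (+2.16, -0.69);  n_3 = (-0.3043, -0.9526)
edge 4: e_4 = (+3.37, +0.91);  n_4 = (+0.2607, -0.9654)
∠(n_3, n_4) = 32.83°
δ = |180° − 32.83°| = 147.17°
147.17° > 2α = 57.62°  →  invalid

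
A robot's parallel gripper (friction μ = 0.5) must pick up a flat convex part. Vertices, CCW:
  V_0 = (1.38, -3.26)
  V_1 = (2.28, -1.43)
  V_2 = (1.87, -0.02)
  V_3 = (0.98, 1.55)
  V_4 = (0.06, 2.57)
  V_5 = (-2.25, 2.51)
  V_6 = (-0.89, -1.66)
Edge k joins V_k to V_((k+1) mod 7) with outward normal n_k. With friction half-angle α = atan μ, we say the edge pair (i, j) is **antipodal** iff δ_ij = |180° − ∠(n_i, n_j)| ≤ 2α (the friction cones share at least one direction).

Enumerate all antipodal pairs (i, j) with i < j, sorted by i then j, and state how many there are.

count = 8; pairs: (0,5), (1,5), (1,6), (2,5), (2,6), (3,5), (3,6), (4,6)

α = atan 0.5 = 26.57°;  2α = 53.13°
n_0 = (+0.8973, -0.4413)
n_1 = (+0.9602, +0.2792)
n_2 = (+0.8699, +0.4932)
n_3 = (+0.7426, +0.6698)
n_4 = (-0.0260, +0.9997)
n_5 = (-0.9507, -0.3101)
n_6 = (-0.5761, -0.8174)
  (0,1): δ = 137.60°  ·
  (0,2): δ = 124.26°  ·
  (0,3): δ = 111.76°  ·
  (0,4): δ = 62.32°  ·
  (0,5): δ = 44.25°  ✓
  (0,6): δ = 81.01°  ·
  (1,2): δ = 166.67°  ·
  (1,3): δ = 154.16°  ·
  (1,4): δ = 104.73°  ·
  (1,5): δ = 1.85°  ✓
  (1,6): δ = 38.61°  ✓
  (2,3): δ = 167.50°  ·
  (2,4): δ = 118.06°  ·
  (2,5): δ = 11.48°  ✓
  (2,6): δ = 25.27°  ✓
  (3,4): δ = 130.56°  ·
  (3,5): δ = 23.99°  ✓
  (3,6): δ = 12.77°  ✓
  (4,5): δ = 73.42°  ·
  (4,6): δ = 36.67°  ✓
  (5,6): δ = 143.24°  ·
antipodal pairs: 8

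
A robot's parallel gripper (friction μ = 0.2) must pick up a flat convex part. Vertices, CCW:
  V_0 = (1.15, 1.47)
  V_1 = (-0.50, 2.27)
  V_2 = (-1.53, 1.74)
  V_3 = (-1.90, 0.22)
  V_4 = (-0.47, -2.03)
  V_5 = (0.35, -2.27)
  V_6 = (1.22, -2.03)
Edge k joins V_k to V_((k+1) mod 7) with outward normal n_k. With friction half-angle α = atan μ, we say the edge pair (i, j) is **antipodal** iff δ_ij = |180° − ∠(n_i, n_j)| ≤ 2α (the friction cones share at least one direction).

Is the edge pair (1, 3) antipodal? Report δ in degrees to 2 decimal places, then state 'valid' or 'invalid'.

δ = 84.79°, invalid

α = atan 0.2 = 11.31°;  2α = 22.62°
edge 1: e_1 = (-1.03, -0.53);  n_1 = (-0.4575, +0.8892)
edge 3: e_3 = (+1.43, -2.25);  n_3 = (-0.8440, -0.5364)
∠(n_1, n_3) = 95.21°
δ = |180° − 95.21°| = 84.79°
84.79° > 2α = 22.62°  →  invalid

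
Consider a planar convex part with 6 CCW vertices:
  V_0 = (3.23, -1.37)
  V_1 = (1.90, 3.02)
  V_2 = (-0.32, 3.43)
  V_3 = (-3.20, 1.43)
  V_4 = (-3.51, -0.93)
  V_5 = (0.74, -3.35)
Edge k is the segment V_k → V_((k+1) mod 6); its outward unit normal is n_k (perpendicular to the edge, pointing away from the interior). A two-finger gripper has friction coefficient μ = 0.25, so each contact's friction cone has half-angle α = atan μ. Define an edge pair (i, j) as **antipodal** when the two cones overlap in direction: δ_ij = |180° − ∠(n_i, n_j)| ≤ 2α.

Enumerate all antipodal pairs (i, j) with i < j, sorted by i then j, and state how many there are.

α = atan 0.25 = 14.04°;  2α = 28.07°
n_0 = (+0.9570, +0.2899)
n_1 = (+0.1816, +0.9834)
n_2 = (-0.5704, +0.8214)
n_3 = (-0.9915, +0.1302)
n_4 = (-0.4948, -0.8690)
n_5 = (+0.6224, -0.7827)
  (0,1): δ = 117.32°  ·
  (0,2): δ = 72.08°  ·
  (0,3): δ = 24.34°  ✓
  (0,4): δ = 43.49°  ·
  (0,5): δ = 111.64°  ·
  (1,2): δ = 134.76°  ·
  (1,3): δ = 87.02°  ·
  (1,4): δ = 19.19°  ✓
  (1,5): δ = 48.95°  ·
  (2,3): δ = 132.26°  ·
  (2,4): δ = 64.44°  ·
  (2,5): δ = 3.71°  ✓
  (3,4): δ = 112.17°  ·
  (3,5): δ = 44.03°  ·
  (4,5): δ = 111.85°  ·
antipodal pairs: 3

count = 3; pairs: (0,3), (1,4), (2,5)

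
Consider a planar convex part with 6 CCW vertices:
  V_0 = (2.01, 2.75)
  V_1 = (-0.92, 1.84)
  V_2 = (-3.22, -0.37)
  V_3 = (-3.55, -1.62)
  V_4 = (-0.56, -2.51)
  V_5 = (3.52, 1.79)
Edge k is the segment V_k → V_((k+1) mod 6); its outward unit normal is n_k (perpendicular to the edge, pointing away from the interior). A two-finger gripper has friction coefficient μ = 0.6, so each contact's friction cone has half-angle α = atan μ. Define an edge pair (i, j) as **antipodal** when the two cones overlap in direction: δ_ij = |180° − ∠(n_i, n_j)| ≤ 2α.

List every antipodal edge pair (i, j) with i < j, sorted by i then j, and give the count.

count = 6; pairs: (0,3), (0,4), (1,3), (1,4), (2,4), (3,5)

α = atan 0.6 = 30.96°;  2α = 61.93°
n_0 = (-0.2966, +0.9550)
n_1 = (-0.6929, +0.7211)
n_2 = (-0.9669, +0.2553)
n_3 = (-0.2853, -0.9584)
n_4 = (+0.7254, -0.6883)
n_5 = (+0.5365, +0.8439)
  (0,1): δ = 153.40°  ·
  (0,2): δ = 122.04°  ·
  (0,3): δ = 33.83°  ✓
  (0,4): δ = 29.25°  ✓
  (0,5): δ = 130.30°  ·
  (1,2): δ = 148.65°  ·
  (1,3): δ = 60.43°  ✓
  (1,4): δ = 2.65°  ✓
  (1,5): δ = 103.70°  ·
  (2,3): δ = 91.79°  ·
  (2,4): δ = 28.71°  ✓
  (2,5): δ = 72.34°  ·
  (3,4): δ = 116.92°  ·
  (3,5): δ = 15.87°  ✓
  (4,5): δ = 78.95°  ·
antipodal pairs: 6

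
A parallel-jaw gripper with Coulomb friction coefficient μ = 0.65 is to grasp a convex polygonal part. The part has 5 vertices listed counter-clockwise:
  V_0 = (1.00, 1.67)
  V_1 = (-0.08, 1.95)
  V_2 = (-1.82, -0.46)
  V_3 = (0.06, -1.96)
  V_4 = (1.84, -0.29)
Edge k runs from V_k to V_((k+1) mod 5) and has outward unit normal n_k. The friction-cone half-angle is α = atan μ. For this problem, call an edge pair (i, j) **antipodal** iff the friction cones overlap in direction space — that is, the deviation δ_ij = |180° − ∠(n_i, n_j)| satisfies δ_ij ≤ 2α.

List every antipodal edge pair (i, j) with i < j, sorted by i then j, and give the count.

count = 5; pairs: (0,2), (0,3), (1,3), (1,4), (2,4)

α = atan 0.65 = 33.02°;  2α = 66.05°
n_0 = (+0.2510, +0.9680)
n_1 = (-0.8108, +0.5854)
n_2 = (-0.6237, -0.7817)
n_3 = (+0.6842, -0.7293)
n_4 = (+0.9191, +0.3939)
  (0,1): δ = 111.29°  ·
  (0,2): δ = 24.05°  ✓
  (0,3): δ = 57.71°  ✓
  (0,4): δ = 127.73°  ·
  (1,2): δ = 92.76°  ·
  (1,3): δ = 11.00°  ✓
  (1,4): δ = 59.03°  ✓
  (2,3): δ = 98.24°  ·
  (2,4): δ = 28.22°  ✓
  (3,4): δ = 109.98°  ·
antipodal pairs: 5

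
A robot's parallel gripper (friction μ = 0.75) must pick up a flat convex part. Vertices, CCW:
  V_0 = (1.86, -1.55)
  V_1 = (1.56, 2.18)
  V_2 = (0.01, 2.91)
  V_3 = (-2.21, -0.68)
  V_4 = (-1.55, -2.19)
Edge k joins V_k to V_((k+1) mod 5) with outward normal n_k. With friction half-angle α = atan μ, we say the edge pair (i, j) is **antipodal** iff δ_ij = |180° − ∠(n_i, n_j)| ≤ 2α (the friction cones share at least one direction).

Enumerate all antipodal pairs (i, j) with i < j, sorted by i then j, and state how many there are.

α = atan 0.75 = 36.87°;  2α = 73.74°
n_0 = (+0.9968, +0.0802)
n_1 = (+0.4261, +0.9047)
n_2 = (-0.8505, +0.5259)
n_3 = (-0.9163, -0.4005)
n_4 = (+0.1845, -0.9828)
  (0,1): δ = 119.82°  ·
  (0,2): δ = 36.33°  ✓
  (0,3): δ = 19.01°  ✓
  (0,4): δ = 96.03°  ·
  (1,2): δ = 96.51°  ·
  (1,3): δ = 41.17°  ✓
  (1,4): δ = 35.85°  ✓
  (2,3): δ = 124.66°  ·
  (2,4): δ = 47.64°  ✓
  (3,4): δ = 102.98°  ·
antipodal pairs: 5

count = 5; pairs: (0,2), (0,3), (1,3), (1,4), (2,4)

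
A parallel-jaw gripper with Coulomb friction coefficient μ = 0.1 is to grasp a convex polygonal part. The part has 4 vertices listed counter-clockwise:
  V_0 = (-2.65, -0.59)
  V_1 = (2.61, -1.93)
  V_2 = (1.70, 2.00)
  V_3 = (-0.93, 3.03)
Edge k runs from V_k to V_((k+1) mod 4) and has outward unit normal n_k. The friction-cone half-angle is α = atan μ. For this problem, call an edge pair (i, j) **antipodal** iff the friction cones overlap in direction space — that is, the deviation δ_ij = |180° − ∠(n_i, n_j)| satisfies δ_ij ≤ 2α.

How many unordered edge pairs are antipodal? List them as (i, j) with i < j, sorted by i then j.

α = atan 0.1 = 5.71°;  2α = 11.42°
n_0 = (-0.2469, -0.9690)
n_1 = (+0.9742, +0.2256)
n_2 = (+0.3647, +0.9311)
n_3 = (-0.9032, +0.4292)
  (0,1): δ = 62.67°  ·
  (0,2): δ = 7.09°  ✓
  (0,3): δ = 78.88°  ·
  (1,2): δ = 124.42°  ·
  (1,3): δ = 38.45°  ·
  (2,3): δ = 94.03°  ·
antipodal pairs: 1

count = 1; pairs: (0,2)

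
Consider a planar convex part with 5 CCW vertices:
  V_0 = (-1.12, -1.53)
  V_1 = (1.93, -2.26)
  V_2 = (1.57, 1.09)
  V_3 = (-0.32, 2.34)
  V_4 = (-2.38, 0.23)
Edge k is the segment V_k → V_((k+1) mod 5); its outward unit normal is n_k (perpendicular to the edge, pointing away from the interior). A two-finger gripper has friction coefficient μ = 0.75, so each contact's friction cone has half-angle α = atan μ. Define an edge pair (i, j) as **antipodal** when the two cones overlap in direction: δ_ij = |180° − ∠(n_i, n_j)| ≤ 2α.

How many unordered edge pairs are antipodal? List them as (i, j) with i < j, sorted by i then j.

α = atan 0.75 = 36.87°;  2α = 73.74°
n_0 = (-0.2328, -0.9725)
n_1 = (+0.9943, +0.1068)
n_2 = (+0.5516, +0.8341)
n_3 = (-0.7155, +0.6986)
n_4 = (-0.8131, -0.5821)
  (0,1): δ = 70.41°  ✓
  (0,2): δ = 20.02°  ✓
  (0,3): δ = 59.15°  ✓
  (0,4): δ = 139.06°  ·
  (1,2): δ = 129.61°  ·
  (1,3): δ = 50.45°  ✓
  (1,4): δ = 29.47°  ✓
  (2,3): δ = 100.83°  ·
  (2,4): δ = 20.92°  ✓
  (3,4): δ = 100.09°  ·
antipodal pairs: 6

count = 6; pairs: (0,1), (0,2), (0,3), (1,3), (1,4), (2,4)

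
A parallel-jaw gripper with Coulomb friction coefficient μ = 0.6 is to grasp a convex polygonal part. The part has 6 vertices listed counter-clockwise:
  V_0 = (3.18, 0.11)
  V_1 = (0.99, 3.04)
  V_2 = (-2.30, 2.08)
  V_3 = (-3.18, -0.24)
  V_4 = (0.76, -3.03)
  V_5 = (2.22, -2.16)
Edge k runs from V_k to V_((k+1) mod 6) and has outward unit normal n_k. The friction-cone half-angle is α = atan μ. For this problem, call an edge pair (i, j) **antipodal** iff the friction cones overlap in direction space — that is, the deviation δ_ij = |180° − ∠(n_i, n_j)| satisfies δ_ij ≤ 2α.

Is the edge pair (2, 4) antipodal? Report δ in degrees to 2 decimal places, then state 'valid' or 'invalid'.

δ = 38.44°, valid

α = atan 0.6 = 30.96°;  2α = 61.93°
edge 2: e_2 = (-0.88, -2.32);  n_2 = (-0.9350, +0.3547)
edge 4: e_4 = (+1.46, +0.87);  n_4 = (+0.5119, -0.8590)
∠(n_2, n_4) = 141.56°
δ = |180° − 141.56°| = 38.44°
38.44° ≤ 2α = 61.93°  →  valid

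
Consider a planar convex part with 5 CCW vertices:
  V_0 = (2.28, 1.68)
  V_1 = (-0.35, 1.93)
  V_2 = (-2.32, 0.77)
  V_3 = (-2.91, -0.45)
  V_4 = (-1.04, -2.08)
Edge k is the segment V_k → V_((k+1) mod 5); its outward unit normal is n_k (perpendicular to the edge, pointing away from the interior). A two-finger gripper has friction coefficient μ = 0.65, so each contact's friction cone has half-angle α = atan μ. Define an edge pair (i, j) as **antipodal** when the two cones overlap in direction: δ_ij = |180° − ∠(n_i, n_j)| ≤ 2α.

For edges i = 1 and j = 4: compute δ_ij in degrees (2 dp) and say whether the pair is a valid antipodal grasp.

α = atan 0.65 = 33.02°;  2α = 66.05°
edge 1: e_1 = (-1.97, -1.16);  n_1 = (-0.5074, +0.8617)
edge 4: e_4 = (+3.32, +3.76);  n_4 = (+0.7496, -0.6619)
∠(n_1, n_4) = 161.93°
δ = |180° − 161.93°| = 18.07°
18.07° ≤ 2α = 66.05°  →  valid

δ = 18.07°, valid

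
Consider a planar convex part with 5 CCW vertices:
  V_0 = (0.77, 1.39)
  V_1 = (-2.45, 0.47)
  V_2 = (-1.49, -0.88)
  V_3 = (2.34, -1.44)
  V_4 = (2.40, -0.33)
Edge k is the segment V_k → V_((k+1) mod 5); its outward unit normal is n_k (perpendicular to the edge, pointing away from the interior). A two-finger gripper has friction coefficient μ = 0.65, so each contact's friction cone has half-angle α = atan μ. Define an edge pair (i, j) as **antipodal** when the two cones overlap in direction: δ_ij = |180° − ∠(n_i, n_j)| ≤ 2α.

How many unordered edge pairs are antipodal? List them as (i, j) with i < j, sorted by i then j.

count = 4; pairs: (0,2), (1,3), (1,4), (2,4)

α = atan 0.65 = 33.02°;  2α = 66.05°
n_0 = (-0.2747, +0.9615)
n_1 = (-0.8150, -0.5795)
n_2 = (-0.1447, -0.9895)
n_3 = (+0.9985, -0.0540)
n_4 = (+0.7258, +0.6879)
  (0,1): δ = 70.53°  ·
  (0,2): δ = 24.26°  ✓
  (0,3): δ = 70.96°  ·
  (0,4): δ = 117.52°  ·
  (1,2): δ = 133.74°  ·
  (1,3): δ = 38.51°  ✓
  (1,4): δ = 8.04°  ✓
  (2,3): δ = 84.78°  ·
  (2,4): δ = 38.22°  ✓
  (3,4): δ = 133.44°  ·
antipodal pairs: 4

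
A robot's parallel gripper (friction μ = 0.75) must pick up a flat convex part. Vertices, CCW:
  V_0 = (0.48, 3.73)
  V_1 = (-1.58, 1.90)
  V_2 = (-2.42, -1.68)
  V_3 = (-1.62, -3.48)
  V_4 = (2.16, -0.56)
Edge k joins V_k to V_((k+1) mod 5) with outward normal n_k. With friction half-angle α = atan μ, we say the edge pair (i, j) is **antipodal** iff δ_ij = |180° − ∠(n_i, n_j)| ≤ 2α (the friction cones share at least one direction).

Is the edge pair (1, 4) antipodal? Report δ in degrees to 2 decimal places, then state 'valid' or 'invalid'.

α = atan 0.75 = 36.87°;  2α = 73.74°
edge 1: e_1 = (-0.84, -3.58);  n_1 = (-0.9736, +0.2284)
edge 4: e_4 = (-1.68, +4.29);  n_4 = (+0.9311, +0.3646)
∠(n_1, n_4) = 145.41°
δ = |180° − 145.41°| = 34.59°
34.59° ≤ 2α = 73.74°  →  valid

δ = 34.59°, valid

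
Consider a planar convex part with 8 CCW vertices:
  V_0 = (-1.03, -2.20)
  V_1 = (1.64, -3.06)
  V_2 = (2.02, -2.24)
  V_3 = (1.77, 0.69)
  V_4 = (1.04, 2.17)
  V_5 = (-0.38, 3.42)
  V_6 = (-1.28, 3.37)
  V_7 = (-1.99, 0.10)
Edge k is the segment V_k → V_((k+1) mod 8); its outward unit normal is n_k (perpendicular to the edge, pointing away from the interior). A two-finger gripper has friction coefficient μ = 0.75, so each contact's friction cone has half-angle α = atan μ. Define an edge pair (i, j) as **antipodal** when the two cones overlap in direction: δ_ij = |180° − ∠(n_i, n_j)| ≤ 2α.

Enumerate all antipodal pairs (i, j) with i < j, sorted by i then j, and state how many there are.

α = atan 0.75 = 36.87°;  2α = 73.74°
n_0 = (-0.3066, -0.9518)
n_1 = (+0.9073, -0.4205)
n_2 = (+0.9964, +0.0850)
n_3 = (+0.8968, +0.4424)
n_4 = (+0.6607, +0.7506)
n_5 = (-0.0555, +0.9985)
n_6 = (-0.9772, +0.2122)
n_7 = (-0.9228, -0.3852)
  (0,1): δ = 97.01°  ·
  (0,2): δ = 67.27°  ✓
  (0,3): δ = 45.89°  ✓
  (0,4): δ = 23.50°  ✓
  (0,5): δ = 21.03°  ✓
  (0,6): δ = 95.60°  ·
  (0,7): δ = 130.51°  ·
  (1,2): δ = 150.26°  ·
  (1,3): δ = 128.88°  ·
  (1,4): δ = 106.49°  ·
  (1,5): δ = 61.96°  ✓
  (1,6): δ = 12.61°  ✓
  (1,7): δ = 47.52°  ✓
  (2,3): δ = 158.62°  ·
  (2,4): δ = 136.23°  ·
  (2,5): δ = 91.70°  ·
  (2,6): δ = 17.13°  ✓
  (2,7): δ = 17.78°  ✓
  (3,4): δ = 157.61°  ·
  (3,5): δ = 113.07°  ·
  (3,6): δ = 38.50°  ✓
  (3,7): δ = 3.60°  ✓
  (4,5): δ = 135.46°  ·
  (4,6): δ = 60.89°  ✓
  (4,7): δ = 25.99°  ✓
  (5,6): δ = 105.43°  ·
  (5,7): δ = 70.52°  ✓
  (6,7): δ = 145.09°  ·
antipodal pairs: 14

count = 14; pairs: (0,2), (0,3), (0,4), (0,5), (1,5), (1,6), (1,7), (2,6), (2,7), (3,6), (3,7), (4,6), (4,7), (5,7)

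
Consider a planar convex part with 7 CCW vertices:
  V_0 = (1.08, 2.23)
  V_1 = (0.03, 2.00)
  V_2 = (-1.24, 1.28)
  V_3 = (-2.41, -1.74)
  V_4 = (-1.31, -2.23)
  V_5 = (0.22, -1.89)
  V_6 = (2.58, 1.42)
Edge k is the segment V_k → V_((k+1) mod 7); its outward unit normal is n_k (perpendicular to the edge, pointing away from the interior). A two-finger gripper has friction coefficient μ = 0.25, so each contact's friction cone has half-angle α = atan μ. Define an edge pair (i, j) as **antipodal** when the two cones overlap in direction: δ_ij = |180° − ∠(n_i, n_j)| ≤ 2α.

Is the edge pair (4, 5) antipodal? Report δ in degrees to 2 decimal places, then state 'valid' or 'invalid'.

δ = 138.02°, invalid

α = atan 0.25 = 14.04°;  2α = 28.07°
edge 4: e_4 = (+1.53, +0.34);  n_4 = (+0.2169, -0.9762)
edge 5: e_5 = (+2.36, +3.31);  n_5 = (+0.8142, -0.5805)
∠(n_4, n_5) = 41.98°
δ = |180° − 41.98°| = 138.02°
138.02° > 2α = 28.07°  →  invalid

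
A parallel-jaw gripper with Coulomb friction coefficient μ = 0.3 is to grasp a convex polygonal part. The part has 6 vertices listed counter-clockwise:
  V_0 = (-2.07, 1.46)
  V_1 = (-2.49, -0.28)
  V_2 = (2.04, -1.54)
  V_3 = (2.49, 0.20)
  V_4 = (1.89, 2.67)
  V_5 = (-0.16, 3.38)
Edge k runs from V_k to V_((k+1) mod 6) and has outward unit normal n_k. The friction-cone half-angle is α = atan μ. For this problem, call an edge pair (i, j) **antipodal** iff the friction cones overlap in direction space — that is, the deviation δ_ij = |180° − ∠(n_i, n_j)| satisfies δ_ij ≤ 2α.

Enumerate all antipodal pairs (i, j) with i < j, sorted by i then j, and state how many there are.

α = atan 0.3 = 16.70°;  2α = 33.40°
n_0 = (-0.9721, +0.2346)
n_1 = (-0.2680, -0.9634)
n_2 = (+0.9681, -0.2504)
n_3 = (+0.9717, +0.2361)
n_4 = (+0.3273, +0.9449)
n_5 = (-0.7090, +0.7053)
  (0,1): δ = 91.97°  ·
  (0,2): δ = 0.93°  ✓
  (0,3): δ = 27.22°  ✓
  (0,4): δ = 84.47°  ·
  (0,5): δ = 148.72°  ·
  (1,2): δ = 88.96°  ·
  (1,3): δ = 60.80°  ·
  (1,4): δ = 3.56°  ✓
  (1,5): δ = 60.69°  ·
  (2,3): δ = 151.85°  ·
  (2,4): δ = 94.60°  ·
  (2,5): δ = 30.35°  ✓
  (3,4): δ = 122.76°  ·
  (3,5): δ = 58.50°  ·
  (4,5): δ = 115.75°  ·
antipodal pairs: 4

count = 4; pairs: (0,2), (0,3), (1,4), (2,5)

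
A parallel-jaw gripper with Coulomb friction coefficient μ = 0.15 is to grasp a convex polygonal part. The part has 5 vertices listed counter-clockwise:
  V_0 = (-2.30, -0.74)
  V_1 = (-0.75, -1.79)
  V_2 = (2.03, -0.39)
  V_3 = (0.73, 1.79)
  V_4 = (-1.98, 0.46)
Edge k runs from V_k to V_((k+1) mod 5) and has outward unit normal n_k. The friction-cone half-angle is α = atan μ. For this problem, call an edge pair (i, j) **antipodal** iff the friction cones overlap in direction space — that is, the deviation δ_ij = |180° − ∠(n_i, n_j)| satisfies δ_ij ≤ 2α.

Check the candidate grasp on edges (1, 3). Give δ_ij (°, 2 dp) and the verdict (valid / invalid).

δ = 0.59°, valid

α = atan 0.15 = 8.53°;  2α = 17.06°
edge 1: e_1 = (+2.78, +1.40);  n_1 = (+0.4498, -0.8931)
edge 3: e_3 = (-2.71, -1.33);  n_3 = (-0.4406, +0.8977)
∠(n_1, n_3) = 179.41°
δ = |180° − 179.41°| = 0.59°
0.59° ≤ 2α = 17.06°  →  valid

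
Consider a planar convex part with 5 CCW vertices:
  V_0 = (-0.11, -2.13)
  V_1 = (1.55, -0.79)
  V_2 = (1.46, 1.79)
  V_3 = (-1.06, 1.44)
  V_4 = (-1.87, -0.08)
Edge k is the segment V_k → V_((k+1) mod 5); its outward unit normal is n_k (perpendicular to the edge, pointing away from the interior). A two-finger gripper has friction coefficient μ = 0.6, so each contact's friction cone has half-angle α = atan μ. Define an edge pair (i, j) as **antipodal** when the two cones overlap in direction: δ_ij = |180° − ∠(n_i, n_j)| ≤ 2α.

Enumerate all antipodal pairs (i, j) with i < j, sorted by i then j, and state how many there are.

count = 5; pairs: (0,2), (0,3), (1,3), (1,4), (2,4)

α = atan 0.6 = 30.96°;  2α = 61.93°
n_0 = (+0.6281, -0.7781)
n_1 = (+0.9994, +0.0349)
n_2 = (-0.1376, +0.9905)
n_3 = (-0.8825, +0.4703)
n_4 = (-0.7587, -0.6514)
  (0,1): δ = 126.91°  ·
  (0,2): δ = 31.00°  ✓
  (0,3): δ = 23.04°  ✓
  (0,4): δ = 91.74°  ·
  (1,2): δ = 84.09°  ·
  (1,3): δ = 30.05°  ✓
  (1,4): δ = 38.65°  ✓
  (2,3): δ = 125.96°  ·
  (2,4): δ = 57.26°  ✓
  (3,4): δ = 111.30°  ·
antipodal pairs: 5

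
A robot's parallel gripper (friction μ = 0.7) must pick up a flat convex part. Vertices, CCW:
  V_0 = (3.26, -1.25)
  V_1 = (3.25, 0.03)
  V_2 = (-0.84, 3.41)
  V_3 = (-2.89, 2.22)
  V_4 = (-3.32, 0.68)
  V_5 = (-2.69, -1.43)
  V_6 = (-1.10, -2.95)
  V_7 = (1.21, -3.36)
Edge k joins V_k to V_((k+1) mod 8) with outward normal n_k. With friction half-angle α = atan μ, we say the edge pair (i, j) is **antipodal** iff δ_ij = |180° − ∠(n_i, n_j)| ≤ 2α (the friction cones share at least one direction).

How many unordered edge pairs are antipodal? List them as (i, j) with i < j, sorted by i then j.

α = atan 0.7 = 34.99°;  2α = 69.98°
n_0 = (+1.0000, +0.0078)
n_1 = (+0.6370, +0.7708)
n_2 = (-0.5020, +0.8648)
n_3 = (-0.9632, +0.2689)
n_4 = (-0.9582, -0.2861)
n_5 = (-0.6910, -0.7228)
n_6 = (-0.1748, -0.9846)
n_7 = (+0.7172, -0.6968)
  (0,1): δ = 130.02°  ·
  (0,2): δ = 60.31°  ✓
  (0,3): δ = 16.05°  ✓
  (0,4): δ = 16.18°  ✓
  (0,5): δ = 45.84°  ✓
  (0,6): δ = 79.49°  ·
  (0,7): δ = 135.38°  ·
  (1,2): δ = 110.29°  ·
  (1,3): δ = 66.03°  ✓
  (1,4): δ = 33.80°  ✓
  (1,5): δ = 4.14°  ✓
  (1,6): δ = 29.51°  ✓
  (1,7): δ = 85.40°  ·
  (2,3): δ = 135.74°  ·
  (2,4): δ = 103.51°  ·
  (2,5): δ = 73.85°  ·
  (2,6): δ = 40.20°  ✓
  (2,7): δ = 15.69°  ✓
  (3,4): δ = 147.77°  ·
  (3,5): δ = 118.11°  ·
  (3,6): δ = 84.46°  ·
  (3,7): δ = 28.57°  ✓
  (4,5): δ = 150.34°  ·
  (4,6): δ = 116.69°  ·
  (4,7): δ = 60.80°  ✓
  (5,6): δ = 146.35°  ·
  (5,7): δ = 90.46°  ·
  (6,7): δ = 124.11°  ·
antipodal pairs: 12

count = 12; pairs: (0,2), (0,3), (0,4), (0,5), (1,3), (1,4), (1,5), (1,6), (2,6), (2,7), (3,7), (4,7)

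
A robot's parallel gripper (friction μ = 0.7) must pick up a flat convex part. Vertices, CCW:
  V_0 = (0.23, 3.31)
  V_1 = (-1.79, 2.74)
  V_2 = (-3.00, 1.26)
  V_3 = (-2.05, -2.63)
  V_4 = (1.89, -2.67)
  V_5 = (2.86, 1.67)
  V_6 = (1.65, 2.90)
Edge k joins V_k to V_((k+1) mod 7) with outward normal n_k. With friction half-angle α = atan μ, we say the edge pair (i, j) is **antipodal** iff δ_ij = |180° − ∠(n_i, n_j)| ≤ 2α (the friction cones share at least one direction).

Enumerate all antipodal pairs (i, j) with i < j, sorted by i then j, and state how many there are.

α = atan 0.7 = 34.99°;  2α = 69.98°
n_0 = (-0.2716, +0.9624)
n_1 = (-0.7742, +0.6330)
n_2 = (-0.9715, -0.2372)
n_3 = (-0.0102, -0.9999)
n_4 = (+0.9759, -0.2181)
n_5 = (+0.7129, +0.7013)
n_6 = (+0.2774, +0.9608)
  (0,1): δ = 145.03°  ·
  (0,2): δ = 92.03°  ·
  (0,3): δ = 16.34°  ✓
  (0,4): δ = 61.64°  ✓
  (0,5): δ = 118.77°  ·
  (0,6): δ = 148.14°  ·
  (1,2): δ = 127.01°  ·
  (1,3): δ = 51.31°  ✓
  (1,4): δ = 26.67°  ✓
  (1,5): δ = 83.80°  ·
  (1,6): δ = 113.16°  ·
  (2,3): δ = 104.31°  ·
  (2,4): δ = 26.32°  ✓
  (2,5): δ = 30.81°  ✓
  (2,6): δ = 60.17°  ✓
  (3,4): δ = 102.02°  ·
  (3,5): δ = 44.89°  ✓
  (3,6): δ = 15.52°  ✓
  (4,5): δ = 122.87°  ·
  (4,6): δ = 93.51°  ·
  (5,6): δ = 150.64°  ·
antipodal pairs: 9

count = 9; pairs: (0,3), (0,4), (1,3), (1,4), (2,4), (2,5), (2,6), (3,5), (3,6)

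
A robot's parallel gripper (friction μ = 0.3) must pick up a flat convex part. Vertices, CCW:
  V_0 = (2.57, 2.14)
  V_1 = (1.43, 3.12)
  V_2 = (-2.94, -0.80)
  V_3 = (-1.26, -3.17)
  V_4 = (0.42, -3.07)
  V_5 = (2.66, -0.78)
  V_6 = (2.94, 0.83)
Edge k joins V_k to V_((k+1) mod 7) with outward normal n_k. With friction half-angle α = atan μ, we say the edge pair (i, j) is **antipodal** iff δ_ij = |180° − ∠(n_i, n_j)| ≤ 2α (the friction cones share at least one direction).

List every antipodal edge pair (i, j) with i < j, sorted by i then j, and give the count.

α = atan 0.3 = 16.70°;  2α = 33.40°
n_0 = (+0.6519, +0.7583)
n_1 = (-0.6677, +0.7444)
n_2 = (-0.8158, -0.5783)
n_3 = (+0.0594, -0.9982)
n_4 = (+0.7149, -0.6993)
n_5 = (+0.9852, -0.1713)
n_6 = (+0.9624, +0.2718)
  (0,1): δ = 97.42°  ·
  (0,2): δ = 13.98°  ✓
  (0,3): δ = 44.09°  ·
  (0,4): δ = 86.32°  ·
  (0,5): δ = 120.82°  ·
  (0,6): δ = 146.46°  ·
  (1,2): δ = 96.56°  ·
  (1,3): δ = 38.49°  ·
  (1,4): δ = 3.74°  ✓
  (1,5): δ = 38.24°  ·
  (1,6): δ = 63.88°  ·
  (2,3): δ = 121.92°  ·
  (2,4): δ = 79.70°  ·
  (2,5): δ = 45.20°  ·
  (2,6): δ = 19.56°  ✓
  (3,4): δ = 137.77°  ·
  (3,5): δ = 103.27°  ·
  (3,6): δ = 77.63°  ·
  (4,5): δ = 145.50°  ·
  (4,6): δ = 119.86°  ·
  (5,6): δ = 154.36°  ·
antipodal pairs: 3

count = 3; pairs: (0,2), (1,4), (2,6)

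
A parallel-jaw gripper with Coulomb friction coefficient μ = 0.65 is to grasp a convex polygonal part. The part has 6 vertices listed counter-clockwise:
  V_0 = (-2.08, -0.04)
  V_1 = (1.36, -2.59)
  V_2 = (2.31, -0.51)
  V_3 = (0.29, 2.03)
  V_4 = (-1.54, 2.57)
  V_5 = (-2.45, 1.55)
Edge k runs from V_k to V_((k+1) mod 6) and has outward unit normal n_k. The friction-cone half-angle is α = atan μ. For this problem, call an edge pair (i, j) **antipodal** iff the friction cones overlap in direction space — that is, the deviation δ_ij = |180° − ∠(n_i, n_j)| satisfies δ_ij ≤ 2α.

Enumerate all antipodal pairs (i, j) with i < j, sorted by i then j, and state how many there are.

α = atan 0.65 = 33.02°;  2α = 66.05°
n_0 = (-0.5955, -0.8034)
n_1 = (+0.9096, -0.4154)
n_2 = (+0.7827, +0.6224)
n_3 = (+0.2830, +0.9591)
n_4 = (-0.7462, +0.6657)
n_5 = (-0.9740, -0.2266)
  (0,1): δ = 78.00°  ·
  (0,2): δ = 14.96°  ✓
  (0,3): δ = 20.11°  ✓
  (0,4): δ = 84.81°  ·
  (0,5): δ = 139.65°  ·
  (1,2): δ = 116.96°  ·
  (1,3): δ = 81.89°  ·
  (1,4): δ = 17.19°  ✓
  (1,5): δ = 37.65°  ✓
  (2,3): δ = 144.93°  ·
  (2,4): δ = 80.23°  ·
  (2,5): δ = 25.39°  ✓
  (3,4): δ = 115.30°  ·
  (3,5): δ = 60.46°  ✓
  (4,5): δ = 125.16°  ·
antipodal pairs: 6

count = 6; pairs: (0,2), (0,3), (1,4), (1,5), (2,5), (3,5)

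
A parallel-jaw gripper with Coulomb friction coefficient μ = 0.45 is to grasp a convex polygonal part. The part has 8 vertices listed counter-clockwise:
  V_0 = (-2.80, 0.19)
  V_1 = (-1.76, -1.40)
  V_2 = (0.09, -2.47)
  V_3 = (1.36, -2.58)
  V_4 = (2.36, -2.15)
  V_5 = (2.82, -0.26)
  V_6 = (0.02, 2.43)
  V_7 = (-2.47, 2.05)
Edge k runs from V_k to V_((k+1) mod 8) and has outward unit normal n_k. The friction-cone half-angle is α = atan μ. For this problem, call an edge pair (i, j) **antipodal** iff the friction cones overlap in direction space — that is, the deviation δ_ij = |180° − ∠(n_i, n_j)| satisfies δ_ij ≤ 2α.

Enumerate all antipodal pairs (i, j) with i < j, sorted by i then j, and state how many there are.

count = 8; pairs: (0,4), (0,5), (1,5), (1,6), (2,5), (2,6), (3,6), (4,7)

α = atan 0.45 = 24.23°;  2α = 48.46°
n_0 = (-0.8369, -0.5474)
n_1 = (-0.5007, -0.8656)
n_2 = (-0.0863, -0.9963)
n_3 = (+0.3950, -0.9187)
n_4 = (+0.9716, -0.2365)
n_5 = (+0.6928, +0.7211)
n_6 = (-0.1509, +0.9886)
n_7 = (-0.9846, +0.1747)
  (0,1): δ = 153.23°  ·
  (0,2): δ = 128.14°  ·
  (0,3): δ = 99.92°  ·
  (0,4): δ = 46.87°  ✓
  (0,5): δ = 12.96°  ✓
  (0,6): δ = 65.49°  ·
  (0,7): δ = 136.75°  ·
  (1,2): δ = 154.91°  ·
  (1,3): δ = 126.69°  ·
  (1,4): δ = 73.63°  ·
  (1,5): δ = 13.81°  ✓
  (1,6): δ = 38.72°  ✓
  (1,7): δ = 109.98°  ·
  (2,3): δ = 151.78°  ·
  (2,4): δ = 98.73°  ·
  (2,5): δ = 38.90°  ✓
  (2,6): δ = 13.63°  ✓
  (2,7): δ = 84.89°  ·
  (3,4): δ = 126.95°  ·
  (3,5): δ = 67.12°  ·
  (3,6): δ = 14.59°  ✓
  (3,7): δ = 56.67°  ·
  (4,5): δ = 120.17°  ·
  (4,6): δ = 67.64°  ·
  (4,7): δ = 3.62°  ✓
  (5,6): δ = 127.47°  ·
  (5,7): δ = 56.21°  ·
  (6,7): δ = 108.74°  ·
antipodal pairs: 8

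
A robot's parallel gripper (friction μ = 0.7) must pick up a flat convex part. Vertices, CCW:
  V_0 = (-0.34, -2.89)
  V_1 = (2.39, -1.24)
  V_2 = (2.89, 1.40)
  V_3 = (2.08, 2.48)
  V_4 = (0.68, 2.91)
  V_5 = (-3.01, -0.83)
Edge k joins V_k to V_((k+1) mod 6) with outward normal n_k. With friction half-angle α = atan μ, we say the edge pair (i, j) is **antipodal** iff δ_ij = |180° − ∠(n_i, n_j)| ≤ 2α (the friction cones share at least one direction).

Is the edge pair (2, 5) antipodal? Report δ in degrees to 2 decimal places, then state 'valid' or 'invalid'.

α = atan 0.7 = 34.99°;  2α = 69.98°
edge 2: e_2 = (-0.81, +1.08);  n_2 = (+0.8000, +0.6000)
edge 5: e_5 = (+2.67, -2.06);  n_5 = (-0.6109, -0.7917)
∠(n_2, n_5) = 164.52°
δ = |180° − 164.52°| = 15.48°
15.48° ≤ 2α = 69.98°  →  valid

δ = 15.48°, valid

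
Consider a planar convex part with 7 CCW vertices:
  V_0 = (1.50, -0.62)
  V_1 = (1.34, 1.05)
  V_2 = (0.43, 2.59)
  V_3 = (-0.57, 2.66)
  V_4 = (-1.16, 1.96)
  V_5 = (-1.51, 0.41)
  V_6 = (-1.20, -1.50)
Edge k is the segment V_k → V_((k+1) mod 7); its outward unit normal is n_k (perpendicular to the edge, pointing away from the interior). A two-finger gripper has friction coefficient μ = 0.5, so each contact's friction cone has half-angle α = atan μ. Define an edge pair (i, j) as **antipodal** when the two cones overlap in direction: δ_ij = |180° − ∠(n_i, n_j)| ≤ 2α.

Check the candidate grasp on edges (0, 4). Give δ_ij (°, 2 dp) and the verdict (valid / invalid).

δ = 18.20°, valid

α = atan 0.5 = 26.57°;  2α = 53.13°
edge 0: e_0 = (-0.16, +1.67);  n_0 = (+0.9954, +0.0954)
edge 4: e_4 = (-0.35, -1.55);  n_4 = (-0.9754, +0.2203)
∠(n_0, n_4) = 161.80°
δ = |180° − 161.80°| = 18.20°
18.20° ≤ 2α = 53.13°  →  valid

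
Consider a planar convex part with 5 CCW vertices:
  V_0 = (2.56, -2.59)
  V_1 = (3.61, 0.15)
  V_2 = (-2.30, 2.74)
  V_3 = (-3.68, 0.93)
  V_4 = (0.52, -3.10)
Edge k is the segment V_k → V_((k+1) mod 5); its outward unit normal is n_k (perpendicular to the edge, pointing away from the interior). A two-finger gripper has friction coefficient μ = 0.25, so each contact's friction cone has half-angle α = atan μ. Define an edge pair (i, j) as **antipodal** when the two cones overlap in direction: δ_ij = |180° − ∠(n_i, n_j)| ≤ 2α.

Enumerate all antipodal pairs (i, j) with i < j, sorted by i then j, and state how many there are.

count = 2; pairs: (0,2), (1,3)

α = atan 0.25 = 14.04°;  2α = 28.07°
n_0 = (+0.9338, -0.3578)
n_1 = (+0.4014, +0.9159)
n_2 = (-0.7952, +0.6063)
n_3 = (-0.6924, -0.7216)
n_4 = (+0.2425, -0.9701)
  (0,1): δ = 92.70°  ·
  (0,2): δ = 16.36°  ✓
  (0,3): δ = 67.15°  ·
  (0,4): δ = 125.00°  ·
  (1,2): δ = 103.66°  ·
  (1,3): δ = 20.15°  ✓
  (1,4): δ = 37.70°  ·
  (2,3): δ = 96.49°  ·
  (2,4): δ = 38.64°  ·
  (3,4): δ = 122.15°  ·
antipodal pairs: 2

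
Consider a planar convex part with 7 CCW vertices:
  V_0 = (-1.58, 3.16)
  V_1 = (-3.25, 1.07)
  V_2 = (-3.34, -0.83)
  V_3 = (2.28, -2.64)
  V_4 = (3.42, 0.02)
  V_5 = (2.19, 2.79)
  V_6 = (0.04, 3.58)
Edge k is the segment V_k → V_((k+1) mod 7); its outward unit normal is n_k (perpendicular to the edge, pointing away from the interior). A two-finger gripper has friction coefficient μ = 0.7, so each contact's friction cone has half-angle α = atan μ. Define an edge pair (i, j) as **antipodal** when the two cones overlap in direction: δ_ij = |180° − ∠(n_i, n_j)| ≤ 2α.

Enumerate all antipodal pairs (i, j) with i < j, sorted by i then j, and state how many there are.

count = 9; pairs: (0,2), (0,3), (0,4), (1,3), (1,4), (2,4), (2,5), (2,6), (3,6)

α = atan 0.7 = 34.99°;  2α = 69.98°
n_0 = (-0.7812, +0.6242)
n_1 = (-0.9989, +0.0473)
n_2 = (-0.3066, -0.9519)
n_3 = (+0.9191, -0.3939)
n_4 = (+0.9139, +0.4058)
n_5 = (+0.3449, +0.9386)
n_6 = (-0.2510, +0.9680)
  (0,1): δ = 144.09°  ·
  (0,2): δ = 69.23°  ✓
  (0,3): δ = 15.43°  ✓
  (0,4): δ = 62.57°  ✓
  (0,5): δ = 108.45°  ·
  (0,6): δ = 143.16°  ·
  (1,2): δ = 105.14°  ·
  (1,3): δ = 20.49°  ✓
  (1,4): δ = 26.66°  ✓
  (1,5): δ = 72.54°  ·
  (1,6): δ = 107.25°  ·
  (2,3): δ = 95.35°  ·
  (2,4): δ = 48.20°  ✓
  (2,5): δ = 2.32°  ✓
  (2,6): δ = 32.39°  ✓
  (3,4): δ = 132.86°  ·
  (3,5): δ = 86.98°  ·
  (3,6): δ = 52.27°  ✓
  (4,5): δ = 134.12°  ·
  (4,6): δ = 99.41°  ·
  (5,6): δ = 145.29°  ·
antipodal pairs: 9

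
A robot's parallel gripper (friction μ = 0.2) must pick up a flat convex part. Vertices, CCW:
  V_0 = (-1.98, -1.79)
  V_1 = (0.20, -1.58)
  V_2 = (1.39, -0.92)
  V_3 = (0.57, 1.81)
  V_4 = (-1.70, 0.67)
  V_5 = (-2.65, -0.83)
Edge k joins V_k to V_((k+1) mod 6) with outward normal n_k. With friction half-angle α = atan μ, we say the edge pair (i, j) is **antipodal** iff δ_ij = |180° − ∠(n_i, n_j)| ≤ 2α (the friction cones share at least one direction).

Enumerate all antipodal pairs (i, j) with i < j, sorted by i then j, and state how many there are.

α = atan 0.2 = 11.31°;  2α = 22.62°
n_0 = (+0.0959, -0.9954)
n_1 = (+0.4850, -0.8745)
n_2 = (+0.9577, +0.2877)
n_3 = (-0.4488, +0.8936)
n_4 = (-0.8448, +0.5351)
n_5 = (-0.8200, -0.5723)
  (0,1): δ = 156.49°  ·
  (0,2): δ = 78.78°  ·
  (0,3): δ = 21.16°  ✓
  (0,4): δ = 52.15°  ·
  (0,5): δ = 119.41°  ·
  (1,2): δ = 102.30°  ·
  (1,3): δ = 2.35°  ✓
  (1,4): δ = 28.64°  ·
  (1,5): δ = 95.90°  ·
  (2,3): δ = 80.05°  ·
  (2,4): δ = 49.07°  ·
  (2,5): δ = 18.19°  ✓
  (3,4): δ = 149.01°  ·
  (3,5): δ = 81.75°  ·
  (4,5): δ = 112.74°  ·
antipodal pairs: 3

count = 3; pairs: (0,3), (1,3), (2,5)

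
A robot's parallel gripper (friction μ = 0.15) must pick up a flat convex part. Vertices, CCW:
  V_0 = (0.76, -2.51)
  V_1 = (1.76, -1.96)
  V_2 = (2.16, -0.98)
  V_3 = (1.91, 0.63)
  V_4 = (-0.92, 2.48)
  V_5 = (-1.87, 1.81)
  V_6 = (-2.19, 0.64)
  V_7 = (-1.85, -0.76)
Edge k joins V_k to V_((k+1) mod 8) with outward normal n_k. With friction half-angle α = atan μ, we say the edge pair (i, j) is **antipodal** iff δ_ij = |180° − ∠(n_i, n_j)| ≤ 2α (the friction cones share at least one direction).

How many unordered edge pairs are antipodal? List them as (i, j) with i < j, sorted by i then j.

count = 4; pairs: (0,4), (1,5), (2,6), (3,7)

α = atan 0.15 = 8.53°;  2α = 17.06°
n_0 = (+0.4819, -0.8762)
n_1 = (+0.9258, -0.3779)
n_2 = (+0.9882, +0.1534)
n_3 = (+0.5472, +0.8370)
n_4 = (-0.5763, +0.8172)
n_5 = (-0.9646, +0.2638)
n_6 = (-0.9718, -0.2360)
n_7 = (-0.5569, -0.8306)
  (0,1): δ = 141.01°  ·
  (0,2): δ = 109.98°  ·
  (0,3): δ = 61.98°  ·
  (0,4): δ = 6.38°  ✓
  (0,5): δ = 45.89°  ·
  (0,6): δ = 74.84°  ·
  (0,7): δ = 117.35°  ·
  (1,2): δ = 148.97°  ·
  (1,3): δ = 100.97°  ·
  (1,4): δ = 32.60°  ·
  (1,5): δ = 6.91°  ✓
  (1,6): δ = 35.85°  ·
  (1,7): δ = 78.36°  ·
  (2,3): δ = 132.00°  ·
  (2,4): δ = 63.63°  ·
  (2,5): δ = 24.12°  ·
  (2,6): δ = 4.82°  ✓
  (2,7): δ = 47.33°  ·
  (3,4): δ = 111.63°  ·
  (3,5): δ = 72.12°  ·
  (3,6): δ = 43.18°  ·
  (3,7): δ = 0.67°  ✓
  (4,5): δ = 140.49°  ·
  (4,6): δ = 111.54°  ·
  (4,7): δ = 69.04°  ·
  (5,6): δ = 151.05°  ·
  (5,7): δ = 108.55°  ·
  (6,7): δ = 137.49°  ·
antipodal pairs: 4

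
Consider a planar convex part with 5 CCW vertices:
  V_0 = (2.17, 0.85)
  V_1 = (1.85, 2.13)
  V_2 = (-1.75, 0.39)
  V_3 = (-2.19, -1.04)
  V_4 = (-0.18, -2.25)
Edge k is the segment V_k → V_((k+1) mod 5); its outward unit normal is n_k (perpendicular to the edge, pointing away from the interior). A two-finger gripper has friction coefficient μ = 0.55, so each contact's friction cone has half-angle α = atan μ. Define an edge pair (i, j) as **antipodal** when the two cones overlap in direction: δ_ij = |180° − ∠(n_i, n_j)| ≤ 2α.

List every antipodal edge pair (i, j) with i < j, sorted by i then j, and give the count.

α = atan 0.55 = 28.81°;  2α = 57.62°
n_0 = (+0.9701, +0.2425)
n_1 = (-0.4352, +0.9003)
n_2 = (-0.9558, +0.2941)
n_3 = (-0.5157, -0.8567)
n_4 = (+0.7969, -0.6041)
  (0,1): δ = 78.24°  ·
  (0,2): δ = 31.14°  ✓
  (0,3): δ = 44.92°  ✓
  (0,4): δ = 128.80°  ·
  (1,2): δ = 132.90°  ·
  (1,3): δ = 56.84°  ✓
  (1,4): δ = 27.04°  ✓
  (2,3): δ = 103.94°  ·
  (2,4): δ = 20.06°  ✓
  (3,4): δ = 96.12°  ·
antipodal pairs: 5

count = 5; pairs: (0,2), (0,3), (1,3), (1,4), (2,4)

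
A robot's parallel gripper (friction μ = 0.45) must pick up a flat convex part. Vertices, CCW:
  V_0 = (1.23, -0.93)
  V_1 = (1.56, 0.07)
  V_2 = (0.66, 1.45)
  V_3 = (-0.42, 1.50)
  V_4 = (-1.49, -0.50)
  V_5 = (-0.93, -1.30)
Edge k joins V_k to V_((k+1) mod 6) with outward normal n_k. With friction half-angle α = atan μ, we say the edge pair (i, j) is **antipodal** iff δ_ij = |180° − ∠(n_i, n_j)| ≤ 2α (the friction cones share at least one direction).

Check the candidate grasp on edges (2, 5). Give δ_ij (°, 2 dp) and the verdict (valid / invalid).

δ = 12.37°, valid

α = atan 0.45 = 24.23°;  2α = 48.46°
edge 2: e_2 = (-1.08, +0.05);  n_2 = (+0.0462, +0.9989)
edge 5: e_5 = (+2.16, +0.37);  n_5 = (+0.1688, -0.9856)
∠(n_2, n_5) = 167.63°
δ = |180° − 167.63°| = 12.37°
12.37° ≤ 2α = 48.46°  →  valid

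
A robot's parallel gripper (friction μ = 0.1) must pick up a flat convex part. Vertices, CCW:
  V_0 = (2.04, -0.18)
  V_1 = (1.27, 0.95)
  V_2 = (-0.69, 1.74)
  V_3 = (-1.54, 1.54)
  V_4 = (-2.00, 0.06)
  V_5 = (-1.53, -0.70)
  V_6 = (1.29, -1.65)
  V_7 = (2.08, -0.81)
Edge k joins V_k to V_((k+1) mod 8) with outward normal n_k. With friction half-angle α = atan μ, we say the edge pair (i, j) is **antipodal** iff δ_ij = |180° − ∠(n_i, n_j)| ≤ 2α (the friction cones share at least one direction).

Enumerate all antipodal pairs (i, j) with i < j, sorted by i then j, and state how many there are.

α = atan 0.1 = 5.71°;  2α = 11.42°
n_0 = (+0.8264, +0.5631)
n_1 = (+0.3738, +0.9275)
n_2 = (-0.2290, +0.9734)
n_3 = (-0.9549, +0.2968)
n_4 = (-0.8505, -0.5260)
n_5 = (-0.3193, -0.9477)
n_6 = (+0.7285, -0.6851)
n_7 = (+0.9980, +0.0634)
  (0,1): δ = 146.22°  ·
  (0,2): δ = 111.03°  ·
  (0,3): δ = 51.54°  ·
  (0,4): δ = 2.54°  ✓
  (0,5): δ = 37.11°  ·
  (0,6): δ = 102.49°  ·
  (0,7): δ = 149.36°  ·
  (1,2): δ = 144.81°  ·
  (1,3): δ = 85.31°  ·
  (1,4): δ = 36.31°  ·
  (1,5): δ = 3.33°  ✓
  (1,6): δ = 68.71°  ·
  (1,7): δ = 115.59°  ·
  (2,3): δ = 120.51°  ·
  (2,4): δ = 71.51°  ·
  (2,5): δ = 31.86°  ·
  (2,6): δ = 33.52°  ·
  (2,7): δ = 80.39°  ·
  (3,4): δ = 131.00°  ·
  (3,5): δ = 91.35°  ·
  (3,6): δ = 25.98°  ·
  (3,7): δ = 20.90°  ·
  (4,5): δ = 140.35°  ·
  (4,6): δ = 74.98°  ·
  (4,7): δ = 28.10°  ·
  (5,6): δ = 114.63°  ·
  (5,7): δ = 67.75°  ·
  (6,7): δ = 133.12°  ·
antipodal pairs: 2

count = 2; pairs: (0,4), (1,5)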